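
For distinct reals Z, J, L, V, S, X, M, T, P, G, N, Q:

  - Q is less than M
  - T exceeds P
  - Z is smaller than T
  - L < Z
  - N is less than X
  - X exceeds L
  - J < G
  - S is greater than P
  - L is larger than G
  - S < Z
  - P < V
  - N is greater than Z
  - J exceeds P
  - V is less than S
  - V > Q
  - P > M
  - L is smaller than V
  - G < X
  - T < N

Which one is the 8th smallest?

S

The consecutive relations fix a unique order: Q < M < P < J < G < L < V < S < Z < T < N < X.
The 8th smallest is S.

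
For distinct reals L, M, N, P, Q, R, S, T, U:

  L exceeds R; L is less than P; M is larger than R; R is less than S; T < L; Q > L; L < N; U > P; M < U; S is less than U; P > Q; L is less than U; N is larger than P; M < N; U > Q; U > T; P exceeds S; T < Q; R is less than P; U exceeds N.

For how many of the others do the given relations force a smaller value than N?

The elements the relations force below N are R, S, T, M, L, Q, P — no chain reaches any other.
That is 7.

7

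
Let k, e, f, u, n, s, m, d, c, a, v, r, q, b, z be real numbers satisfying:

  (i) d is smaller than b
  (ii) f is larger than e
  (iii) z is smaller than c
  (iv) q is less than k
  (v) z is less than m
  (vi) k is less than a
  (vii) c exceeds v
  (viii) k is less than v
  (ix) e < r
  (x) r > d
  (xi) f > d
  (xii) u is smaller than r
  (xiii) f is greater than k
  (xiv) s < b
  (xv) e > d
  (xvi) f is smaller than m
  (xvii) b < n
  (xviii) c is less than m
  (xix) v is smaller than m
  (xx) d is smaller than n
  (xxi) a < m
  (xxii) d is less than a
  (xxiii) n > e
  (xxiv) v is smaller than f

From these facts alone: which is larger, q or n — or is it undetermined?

Following every chain through q: above q we get k, a, v, c, f, m.
n is not reached, and no chain runs the other way from n to q.
So the given relations leave the order of q and n undetermined.

undetermined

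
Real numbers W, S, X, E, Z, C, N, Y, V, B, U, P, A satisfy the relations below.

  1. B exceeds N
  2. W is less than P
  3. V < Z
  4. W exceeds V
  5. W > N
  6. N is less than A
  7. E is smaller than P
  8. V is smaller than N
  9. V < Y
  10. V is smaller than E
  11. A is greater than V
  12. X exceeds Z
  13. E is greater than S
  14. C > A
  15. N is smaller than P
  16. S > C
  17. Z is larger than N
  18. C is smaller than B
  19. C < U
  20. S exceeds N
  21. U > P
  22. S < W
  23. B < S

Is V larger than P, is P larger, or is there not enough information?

P

Link the given pairs in sequence: V < N; N < A; A < C; C < B; B < S; S < W; W < P.
Together: V < N < A < C < B < S < W < P.
So P is larger.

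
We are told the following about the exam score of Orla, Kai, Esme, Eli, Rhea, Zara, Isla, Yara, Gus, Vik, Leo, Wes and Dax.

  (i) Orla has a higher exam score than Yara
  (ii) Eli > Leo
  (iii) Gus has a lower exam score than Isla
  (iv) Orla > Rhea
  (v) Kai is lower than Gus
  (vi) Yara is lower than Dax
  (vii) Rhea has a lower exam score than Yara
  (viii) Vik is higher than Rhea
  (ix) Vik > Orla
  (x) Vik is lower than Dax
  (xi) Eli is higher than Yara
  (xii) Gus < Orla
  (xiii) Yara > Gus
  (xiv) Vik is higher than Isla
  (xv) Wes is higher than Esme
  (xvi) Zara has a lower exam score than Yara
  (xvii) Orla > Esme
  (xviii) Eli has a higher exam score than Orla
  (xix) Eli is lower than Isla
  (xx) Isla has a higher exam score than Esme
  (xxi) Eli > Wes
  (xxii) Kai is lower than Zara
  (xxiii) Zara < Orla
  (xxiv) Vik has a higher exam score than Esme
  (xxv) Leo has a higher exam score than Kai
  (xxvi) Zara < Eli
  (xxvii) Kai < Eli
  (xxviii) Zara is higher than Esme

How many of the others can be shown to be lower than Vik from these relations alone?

11

From Vik the given relations immediately reach Esme, Rhea, Orla, Isla.
From those, Zara, Gus, Yara, Eli — 8 in total.
From those, Kai, Wes, Leo — 11 in total.
No other element is forced below Vik by the given relations, so the count is 11.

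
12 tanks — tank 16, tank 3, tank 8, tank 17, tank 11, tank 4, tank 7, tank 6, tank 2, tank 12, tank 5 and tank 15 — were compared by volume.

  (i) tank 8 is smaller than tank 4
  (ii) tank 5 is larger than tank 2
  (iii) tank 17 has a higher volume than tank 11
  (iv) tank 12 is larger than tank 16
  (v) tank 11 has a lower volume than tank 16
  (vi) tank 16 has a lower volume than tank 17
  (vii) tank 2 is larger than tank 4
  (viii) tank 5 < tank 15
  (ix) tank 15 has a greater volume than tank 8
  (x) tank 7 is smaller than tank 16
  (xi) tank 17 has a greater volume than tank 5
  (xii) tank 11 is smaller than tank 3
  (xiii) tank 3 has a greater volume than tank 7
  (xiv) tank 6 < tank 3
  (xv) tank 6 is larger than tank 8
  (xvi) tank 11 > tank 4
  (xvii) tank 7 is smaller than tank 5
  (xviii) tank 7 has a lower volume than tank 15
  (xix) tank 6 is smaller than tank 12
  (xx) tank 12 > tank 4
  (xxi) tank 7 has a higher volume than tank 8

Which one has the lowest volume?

tank 8

Chaining upward from tank 8: directly above it, tank 4, tank 7, tank 6, tank 15; then tank 11, tank 16, tank 2, tank 3, tank 5, tank 12; then tank 17.
That covers every other element, and nothing is given below tank 8, so tank 8 is the lowest volume.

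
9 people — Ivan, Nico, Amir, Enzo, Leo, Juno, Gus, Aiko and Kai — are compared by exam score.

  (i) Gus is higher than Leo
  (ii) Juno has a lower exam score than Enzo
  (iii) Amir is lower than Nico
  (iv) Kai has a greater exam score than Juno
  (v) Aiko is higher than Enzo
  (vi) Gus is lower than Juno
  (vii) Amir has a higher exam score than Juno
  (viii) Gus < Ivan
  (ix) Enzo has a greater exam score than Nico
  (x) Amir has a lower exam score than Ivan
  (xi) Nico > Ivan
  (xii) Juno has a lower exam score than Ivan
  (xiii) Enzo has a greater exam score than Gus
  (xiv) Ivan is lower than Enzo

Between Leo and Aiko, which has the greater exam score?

Aiko

Chaining the given relations: Leo < Gus < Juno < Amir < Ivan < Nico < Enzo < Aiko.
So Leo < Aiko; Aiko is the higher of the two.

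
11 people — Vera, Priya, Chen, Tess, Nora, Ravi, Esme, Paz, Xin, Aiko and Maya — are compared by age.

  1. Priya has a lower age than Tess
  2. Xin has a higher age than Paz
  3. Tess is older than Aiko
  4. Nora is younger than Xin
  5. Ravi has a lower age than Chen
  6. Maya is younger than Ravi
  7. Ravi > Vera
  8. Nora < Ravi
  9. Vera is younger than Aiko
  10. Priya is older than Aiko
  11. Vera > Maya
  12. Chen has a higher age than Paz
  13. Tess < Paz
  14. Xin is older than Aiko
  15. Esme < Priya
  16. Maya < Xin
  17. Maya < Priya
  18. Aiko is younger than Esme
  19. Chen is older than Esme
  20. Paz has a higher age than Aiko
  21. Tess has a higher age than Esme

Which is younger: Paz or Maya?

Maya

Maya < Vera and Vera < Aiko give Maya < Aiko.
With Aiko < Esme: Maya < Vera < Aiko < Esme.
Then Esme < Priya extends the chain to Priya.
Then Priya < Tess extends the chain to Tess.
Then Tess < Paz extends the chain to Paz.
So Maya < Paz; Maya is the younger of the two.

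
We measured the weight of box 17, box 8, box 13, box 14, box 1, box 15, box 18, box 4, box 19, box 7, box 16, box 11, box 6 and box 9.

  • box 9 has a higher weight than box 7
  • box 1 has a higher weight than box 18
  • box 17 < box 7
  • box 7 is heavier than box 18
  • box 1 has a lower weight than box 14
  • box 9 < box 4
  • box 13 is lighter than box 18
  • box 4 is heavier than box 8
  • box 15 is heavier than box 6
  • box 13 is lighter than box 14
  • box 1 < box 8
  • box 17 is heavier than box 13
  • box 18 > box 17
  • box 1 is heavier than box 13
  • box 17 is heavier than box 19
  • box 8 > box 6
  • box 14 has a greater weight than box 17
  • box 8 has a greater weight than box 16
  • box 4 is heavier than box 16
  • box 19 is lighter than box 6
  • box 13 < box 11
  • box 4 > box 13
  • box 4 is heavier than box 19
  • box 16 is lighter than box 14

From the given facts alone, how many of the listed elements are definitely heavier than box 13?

9

The elements the relations force above box 13 are box 11, box 17, box 18, box 7, box 9, box 1, box 8, box 14, box 4 — no chain reaches any other.
That is 9.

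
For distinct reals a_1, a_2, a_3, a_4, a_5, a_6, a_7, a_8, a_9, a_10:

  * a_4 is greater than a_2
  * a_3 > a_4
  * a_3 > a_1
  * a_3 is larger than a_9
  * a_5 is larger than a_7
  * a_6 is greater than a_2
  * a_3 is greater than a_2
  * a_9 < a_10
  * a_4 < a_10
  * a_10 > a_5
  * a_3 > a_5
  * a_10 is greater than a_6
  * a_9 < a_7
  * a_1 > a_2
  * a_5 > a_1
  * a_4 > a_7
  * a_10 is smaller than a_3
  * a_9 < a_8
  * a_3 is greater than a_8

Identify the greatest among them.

a_3

a_2 is not greatest since a_2 < a_4; a_1 is not greatest since a_1 < a_5; a_9 is not greatest since a_9 < a_10; a_7 is not greatest since a_7 < a_5; a_6 is not greatest since a_6 < a_10; a_4 is not greatest since a_4 < a_3; a_5 is not greatest since a_5 < a_10; a_8 is not greatest since a_8 < a_3; a_10 is not greatest since a_10 < a_3.
Only a_3 has nothing above it, so a_3 is the greatest.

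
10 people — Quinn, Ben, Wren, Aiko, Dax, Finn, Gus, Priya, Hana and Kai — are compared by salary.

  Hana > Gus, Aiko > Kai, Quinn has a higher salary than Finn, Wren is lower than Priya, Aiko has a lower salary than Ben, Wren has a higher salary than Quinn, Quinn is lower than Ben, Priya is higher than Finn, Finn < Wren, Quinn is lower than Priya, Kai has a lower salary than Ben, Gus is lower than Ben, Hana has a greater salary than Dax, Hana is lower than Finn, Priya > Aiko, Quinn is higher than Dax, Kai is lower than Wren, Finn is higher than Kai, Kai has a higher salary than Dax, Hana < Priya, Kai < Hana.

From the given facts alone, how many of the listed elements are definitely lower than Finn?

4

The elements the relations force below Finn are Dax, Gus, Kai, Hana — no chain reaches any other.
That is 4.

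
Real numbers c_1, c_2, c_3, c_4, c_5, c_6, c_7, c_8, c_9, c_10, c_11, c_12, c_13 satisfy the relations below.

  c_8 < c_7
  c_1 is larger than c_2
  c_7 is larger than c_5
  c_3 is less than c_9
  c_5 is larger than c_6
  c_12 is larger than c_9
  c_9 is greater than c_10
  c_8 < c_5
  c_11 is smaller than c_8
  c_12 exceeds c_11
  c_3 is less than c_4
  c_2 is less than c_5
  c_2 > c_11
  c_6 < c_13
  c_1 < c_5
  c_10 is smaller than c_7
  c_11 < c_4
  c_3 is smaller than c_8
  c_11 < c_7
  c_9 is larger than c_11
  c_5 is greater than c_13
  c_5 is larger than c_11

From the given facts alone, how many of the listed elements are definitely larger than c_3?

6

The elements the relations force above c_3 are c_4, c_8, c_9, c_5, c_7, c_12 — no chain reaches any other.
That is 6.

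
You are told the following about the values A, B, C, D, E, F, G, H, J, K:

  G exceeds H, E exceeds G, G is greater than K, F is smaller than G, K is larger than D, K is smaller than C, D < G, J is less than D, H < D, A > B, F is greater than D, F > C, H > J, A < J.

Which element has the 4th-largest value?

C

The consecutive relations fix a unique order: B < A < J < H < D < K < C < F < G < E.
Counting 4 from the largest end gives C.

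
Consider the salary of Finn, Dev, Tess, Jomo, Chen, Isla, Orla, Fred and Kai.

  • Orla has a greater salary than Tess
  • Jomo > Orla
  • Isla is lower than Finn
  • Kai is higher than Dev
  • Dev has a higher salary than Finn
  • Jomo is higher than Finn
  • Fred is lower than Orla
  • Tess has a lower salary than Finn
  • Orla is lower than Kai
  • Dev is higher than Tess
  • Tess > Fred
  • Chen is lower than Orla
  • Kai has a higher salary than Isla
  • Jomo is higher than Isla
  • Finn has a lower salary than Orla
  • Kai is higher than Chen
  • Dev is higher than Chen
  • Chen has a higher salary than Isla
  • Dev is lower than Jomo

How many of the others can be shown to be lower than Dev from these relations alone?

From Dev the given relations immediately reach Tess, Chen, Finn.
From those, Isla, Fred — 5 in total.
Nothing else is reachable below Dev; 5 in all.

5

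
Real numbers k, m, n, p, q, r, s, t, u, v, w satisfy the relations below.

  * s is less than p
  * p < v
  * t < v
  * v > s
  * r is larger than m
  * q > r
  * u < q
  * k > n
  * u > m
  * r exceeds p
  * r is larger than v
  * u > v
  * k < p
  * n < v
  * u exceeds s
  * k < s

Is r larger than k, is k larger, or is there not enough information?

The relevant relations are k < s; s < p; p < v; v < r.
Together: k < s < p < v < r.
So r is larger.

r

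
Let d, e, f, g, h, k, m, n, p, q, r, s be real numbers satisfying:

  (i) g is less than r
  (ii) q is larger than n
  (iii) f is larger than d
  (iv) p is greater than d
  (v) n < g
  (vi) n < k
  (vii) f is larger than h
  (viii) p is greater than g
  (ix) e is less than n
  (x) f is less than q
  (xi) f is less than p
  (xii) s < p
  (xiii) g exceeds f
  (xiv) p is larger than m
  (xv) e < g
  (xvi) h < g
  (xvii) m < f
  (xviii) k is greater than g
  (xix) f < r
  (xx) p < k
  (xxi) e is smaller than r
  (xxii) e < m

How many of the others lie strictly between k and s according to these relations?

1

The relations place s below k. An element lies strictly between them when it is forced above s and also forced below k.
Above s: {p}. Below k: {e, m, d, n, h, f, g, p}.
Intersection: {p} — 1.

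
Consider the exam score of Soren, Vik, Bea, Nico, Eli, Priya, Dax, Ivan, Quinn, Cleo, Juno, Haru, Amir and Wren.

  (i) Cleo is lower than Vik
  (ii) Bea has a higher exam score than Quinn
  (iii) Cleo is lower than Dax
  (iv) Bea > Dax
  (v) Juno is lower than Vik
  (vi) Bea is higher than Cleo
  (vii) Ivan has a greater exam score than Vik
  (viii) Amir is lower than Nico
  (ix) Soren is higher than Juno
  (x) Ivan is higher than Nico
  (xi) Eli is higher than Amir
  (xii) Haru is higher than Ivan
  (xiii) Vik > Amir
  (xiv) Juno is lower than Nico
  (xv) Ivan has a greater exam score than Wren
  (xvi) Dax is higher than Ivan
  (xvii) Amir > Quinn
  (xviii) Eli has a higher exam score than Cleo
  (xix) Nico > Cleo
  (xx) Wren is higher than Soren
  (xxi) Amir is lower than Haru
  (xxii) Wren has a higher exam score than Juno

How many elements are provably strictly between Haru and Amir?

3

Chaining upward from Amir reaches: Eli, Vik, Nico, Ivan, Dax, Bea.
Chaining downward from Haru reaches: Quinn, Juno, Cleo, Soren, Wren, Vik, Nico, Ivan.
Strictly between Amir and Haru are those in both lists: Vik, Nico, Ivan — 3 elements.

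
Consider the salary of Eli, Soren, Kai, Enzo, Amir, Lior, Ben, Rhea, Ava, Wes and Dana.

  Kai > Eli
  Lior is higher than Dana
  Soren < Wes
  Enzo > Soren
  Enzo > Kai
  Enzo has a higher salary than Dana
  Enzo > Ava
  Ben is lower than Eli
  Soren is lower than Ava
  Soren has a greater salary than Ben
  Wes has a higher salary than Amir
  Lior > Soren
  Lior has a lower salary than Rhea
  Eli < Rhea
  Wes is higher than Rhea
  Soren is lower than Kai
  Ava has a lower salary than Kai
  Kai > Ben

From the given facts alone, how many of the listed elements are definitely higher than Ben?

Directly above Ben: Eli, Soren, Kai.
One step further: Ava, Lior, Rhea, Wes, Enzo (8 so far).
No other element is forced above Ben by the given relations, so the count is 8.

8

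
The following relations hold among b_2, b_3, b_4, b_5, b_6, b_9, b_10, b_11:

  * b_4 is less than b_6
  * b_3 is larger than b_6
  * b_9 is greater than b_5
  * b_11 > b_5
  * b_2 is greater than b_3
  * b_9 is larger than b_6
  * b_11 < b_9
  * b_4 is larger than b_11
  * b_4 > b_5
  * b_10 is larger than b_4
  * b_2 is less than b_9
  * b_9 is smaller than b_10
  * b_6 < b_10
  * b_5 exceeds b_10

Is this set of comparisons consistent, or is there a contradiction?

We have b_10 < b_5 stated directly, yet also b_5 < b_11 < b_4 < b_6 < b_3 < b_2 < b_9 < b_10 by chaining the others — so b_5 < b_10. Contradiction.

inconsistent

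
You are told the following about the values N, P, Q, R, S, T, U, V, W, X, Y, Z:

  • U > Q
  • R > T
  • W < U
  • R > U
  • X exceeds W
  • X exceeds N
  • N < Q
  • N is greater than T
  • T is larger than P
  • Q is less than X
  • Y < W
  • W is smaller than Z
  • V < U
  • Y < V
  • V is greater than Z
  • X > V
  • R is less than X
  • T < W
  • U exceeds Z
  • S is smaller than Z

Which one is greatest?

Chaining downward from X: directly below it, N, W, Q, V, R; then T, Y, Z, U; then P, S.
That covers every other element, and nothing is given above X, so X is the greatest.

X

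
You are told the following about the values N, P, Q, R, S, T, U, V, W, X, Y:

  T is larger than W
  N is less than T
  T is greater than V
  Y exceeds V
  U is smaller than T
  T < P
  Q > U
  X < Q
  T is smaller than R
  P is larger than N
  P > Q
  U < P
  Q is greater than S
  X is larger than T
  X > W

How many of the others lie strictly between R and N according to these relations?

1

Chaining upward from N reaches: T, X, Q, P.
Chaining downward from R reaches: V, U, W, T.
Strictly between N and R are those in both lists: T — 1 element.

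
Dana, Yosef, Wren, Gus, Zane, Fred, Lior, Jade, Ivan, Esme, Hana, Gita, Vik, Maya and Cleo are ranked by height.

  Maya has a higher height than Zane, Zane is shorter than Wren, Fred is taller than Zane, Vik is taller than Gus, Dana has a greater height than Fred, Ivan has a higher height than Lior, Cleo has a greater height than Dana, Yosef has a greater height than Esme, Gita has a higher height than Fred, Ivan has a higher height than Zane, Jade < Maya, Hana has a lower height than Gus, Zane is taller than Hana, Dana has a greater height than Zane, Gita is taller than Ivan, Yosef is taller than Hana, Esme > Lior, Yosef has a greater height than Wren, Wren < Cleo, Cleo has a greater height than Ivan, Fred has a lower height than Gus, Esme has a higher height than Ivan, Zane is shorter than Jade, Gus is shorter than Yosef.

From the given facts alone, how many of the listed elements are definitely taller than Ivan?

4

The elements the relations force above Ivan are Esme, Gita, Cleo, Yosef — no chain reaches any other.
That is 4.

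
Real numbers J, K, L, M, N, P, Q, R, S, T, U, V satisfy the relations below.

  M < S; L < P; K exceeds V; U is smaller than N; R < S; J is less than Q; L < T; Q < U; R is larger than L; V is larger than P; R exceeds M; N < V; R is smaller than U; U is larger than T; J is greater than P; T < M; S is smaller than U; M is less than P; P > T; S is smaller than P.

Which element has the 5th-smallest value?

S

Piecing the relations together gives one ordering: L < T < M < R < S < P < J < Q < U < N < V < K.
Counting 5 from the smallest end gives S.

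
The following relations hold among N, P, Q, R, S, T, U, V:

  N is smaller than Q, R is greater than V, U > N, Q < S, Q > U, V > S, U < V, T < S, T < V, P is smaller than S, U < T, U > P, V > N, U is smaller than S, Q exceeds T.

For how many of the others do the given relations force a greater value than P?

6

The elements the relations force above P are U, T, Q, S, V, R — no chain reaches any other.
That is 6.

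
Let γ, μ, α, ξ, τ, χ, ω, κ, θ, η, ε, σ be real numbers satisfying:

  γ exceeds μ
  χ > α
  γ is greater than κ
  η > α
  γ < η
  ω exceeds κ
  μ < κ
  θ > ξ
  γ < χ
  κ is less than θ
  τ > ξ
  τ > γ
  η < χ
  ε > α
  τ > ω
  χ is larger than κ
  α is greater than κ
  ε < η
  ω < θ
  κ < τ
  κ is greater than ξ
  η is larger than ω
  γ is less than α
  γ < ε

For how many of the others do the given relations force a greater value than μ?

The elements the relations force above μ are κ, ω, θ, γ, τ, α, ε, η, χ — no chain reaches any other.
That is 9.

9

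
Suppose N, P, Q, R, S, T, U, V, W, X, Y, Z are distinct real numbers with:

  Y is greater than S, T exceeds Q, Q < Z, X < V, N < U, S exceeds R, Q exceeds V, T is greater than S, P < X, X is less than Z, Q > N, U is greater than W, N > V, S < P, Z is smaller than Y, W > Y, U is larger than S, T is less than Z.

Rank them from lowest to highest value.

Nothing is placed below R, so it is least; from there R < S; S < P; P < X; X < V; V < N; N < Q; Q < T; T < Z; Z < Y; Y < W; W < U, each given directly.

R < S < P < X < V < N < Q < T < Z < Y < W < U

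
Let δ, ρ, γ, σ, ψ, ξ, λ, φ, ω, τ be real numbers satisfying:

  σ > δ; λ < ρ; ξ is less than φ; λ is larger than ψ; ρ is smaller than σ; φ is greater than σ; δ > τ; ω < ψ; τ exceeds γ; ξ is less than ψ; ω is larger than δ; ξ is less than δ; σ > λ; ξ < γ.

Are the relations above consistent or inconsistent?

consistent

The single ordering ξ < γ < τ < δ < ω < ψ < λ < ρ < σ < φ satisfies every listed relation, so no contradiction arises.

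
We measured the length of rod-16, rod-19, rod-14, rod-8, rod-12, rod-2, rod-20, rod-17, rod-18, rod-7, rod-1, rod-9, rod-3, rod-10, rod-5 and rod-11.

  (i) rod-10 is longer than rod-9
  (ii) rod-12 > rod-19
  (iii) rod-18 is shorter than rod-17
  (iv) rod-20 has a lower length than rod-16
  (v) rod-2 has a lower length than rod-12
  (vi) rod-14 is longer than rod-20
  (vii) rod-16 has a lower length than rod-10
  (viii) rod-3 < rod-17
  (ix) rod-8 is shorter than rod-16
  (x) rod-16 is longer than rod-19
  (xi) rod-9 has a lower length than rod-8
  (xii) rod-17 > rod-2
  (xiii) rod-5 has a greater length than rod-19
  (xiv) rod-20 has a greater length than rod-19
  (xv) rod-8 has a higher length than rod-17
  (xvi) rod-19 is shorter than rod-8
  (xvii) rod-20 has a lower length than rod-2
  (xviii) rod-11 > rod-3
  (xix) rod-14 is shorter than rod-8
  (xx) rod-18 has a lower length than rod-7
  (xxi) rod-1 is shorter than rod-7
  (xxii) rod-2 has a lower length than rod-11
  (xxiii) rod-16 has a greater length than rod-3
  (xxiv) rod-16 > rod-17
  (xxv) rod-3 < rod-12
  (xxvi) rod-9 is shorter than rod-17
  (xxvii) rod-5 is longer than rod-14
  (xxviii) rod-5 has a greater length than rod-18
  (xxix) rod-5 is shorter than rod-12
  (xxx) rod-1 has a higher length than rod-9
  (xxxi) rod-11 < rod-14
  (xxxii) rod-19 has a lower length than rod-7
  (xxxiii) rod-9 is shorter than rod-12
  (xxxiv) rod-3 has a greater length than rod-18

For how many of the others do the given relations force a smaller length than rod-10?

11

Directly below rod-10: rod-9, rod-16.
One step further: rod-19, rod-3, rod-20, rod-17, rod-8 (7 so far).
One step further: rod-18, rod-2, rod-14 (10 so far).
One step further: rod-11 (11 so far).
No other element is forced below rod-10 by the given relations, so the count is 11.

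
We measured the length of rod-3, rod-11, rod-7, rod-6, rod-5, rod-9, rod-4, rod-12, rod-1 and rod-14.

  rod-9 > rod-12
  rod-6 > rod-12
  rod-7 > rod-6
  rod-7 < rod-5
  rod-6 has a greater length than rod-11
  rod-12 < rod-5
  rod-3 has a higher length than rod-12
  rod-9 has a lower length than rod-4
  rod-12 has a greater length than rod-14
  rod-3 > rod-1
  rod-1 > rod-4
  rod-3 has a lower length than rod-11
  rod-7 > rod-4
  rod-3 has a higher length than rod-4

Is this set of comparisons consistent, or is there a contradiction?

consistent

The single ordering rod-14 < rod-12 < rod-9 < rod-4 < rod-1 < rod-3 < rod-11 < rod-6 < rod-7 < rod-5 satisfies every listed relation, so no contradiction arises.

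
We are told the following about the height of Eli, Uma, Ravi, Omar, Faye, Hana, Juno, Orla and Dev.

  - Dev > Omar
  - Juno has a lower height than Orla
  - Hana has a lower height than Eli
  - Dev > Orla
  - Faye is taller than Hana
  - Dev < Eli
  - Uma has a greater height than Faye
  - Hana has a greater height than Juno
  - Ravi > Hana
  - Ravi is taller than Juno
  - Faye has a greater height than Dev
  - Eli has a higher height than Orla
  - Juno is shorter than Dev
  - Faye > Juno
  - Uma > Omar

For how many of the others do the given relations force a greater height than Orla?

The elements the relations force above Orla are Dev, Faye, Eli, Uma — no chain reaches any other.
That is 4.

4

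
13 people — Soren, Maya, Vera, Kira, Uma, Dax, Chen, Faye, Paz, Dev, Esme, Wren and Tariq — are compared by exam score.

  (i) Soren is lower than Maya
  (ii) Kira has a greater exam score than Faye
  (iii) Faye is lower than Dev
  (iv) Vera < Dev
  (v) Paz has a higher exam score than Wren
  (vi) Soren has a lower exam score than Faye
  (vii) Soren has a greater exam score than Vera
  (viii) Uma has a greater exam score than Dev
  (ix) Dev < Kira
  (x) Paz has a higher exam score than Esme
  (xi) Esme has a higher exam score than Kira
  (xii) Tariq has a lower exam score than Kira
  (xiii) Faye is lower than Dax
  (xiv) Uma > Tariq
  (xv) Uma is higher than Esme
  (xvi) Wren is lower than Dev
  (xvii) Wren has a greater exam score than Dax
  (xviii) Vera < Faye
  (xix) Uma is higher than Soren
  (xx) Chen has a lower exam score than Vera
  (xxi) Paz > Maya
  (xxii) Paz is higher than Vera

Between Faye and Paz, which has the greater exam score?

Paz

Link the given pairs in sequence: Faye < Dax; Dax < Wren; Wren < Dev; Dev < Kira; Kira < Esme; Esme < Paz.
Together: Faye < Dax < Wren < Dev < Kira < Esme < Paz.
So Faye < Paz; Paz is the higher of the two.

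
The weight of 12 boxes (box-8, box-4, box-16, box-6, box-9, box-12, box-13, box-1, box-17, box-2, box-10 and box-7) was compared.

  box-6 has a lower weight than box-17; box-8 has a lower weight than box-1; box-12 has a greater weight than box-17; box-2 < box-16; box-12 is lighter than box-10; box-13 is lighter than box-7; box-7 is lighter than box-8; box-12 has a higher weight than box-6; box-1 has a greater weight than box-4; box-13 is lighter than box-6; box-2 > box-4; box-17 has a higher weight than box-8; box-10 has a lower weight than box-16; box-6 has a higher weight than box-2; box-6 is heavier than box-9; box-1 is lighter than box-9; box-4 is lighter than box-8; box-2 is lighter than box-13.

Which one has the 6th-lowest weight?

Chaining the given pairs: box-4 < box-2 < box-13 < box-7 < box-8 < box-1 < box-9 < box-6 < box-17 < box-12 < box-10 < box-16.
Counting 6 from the smallest end gives box-1.

box-1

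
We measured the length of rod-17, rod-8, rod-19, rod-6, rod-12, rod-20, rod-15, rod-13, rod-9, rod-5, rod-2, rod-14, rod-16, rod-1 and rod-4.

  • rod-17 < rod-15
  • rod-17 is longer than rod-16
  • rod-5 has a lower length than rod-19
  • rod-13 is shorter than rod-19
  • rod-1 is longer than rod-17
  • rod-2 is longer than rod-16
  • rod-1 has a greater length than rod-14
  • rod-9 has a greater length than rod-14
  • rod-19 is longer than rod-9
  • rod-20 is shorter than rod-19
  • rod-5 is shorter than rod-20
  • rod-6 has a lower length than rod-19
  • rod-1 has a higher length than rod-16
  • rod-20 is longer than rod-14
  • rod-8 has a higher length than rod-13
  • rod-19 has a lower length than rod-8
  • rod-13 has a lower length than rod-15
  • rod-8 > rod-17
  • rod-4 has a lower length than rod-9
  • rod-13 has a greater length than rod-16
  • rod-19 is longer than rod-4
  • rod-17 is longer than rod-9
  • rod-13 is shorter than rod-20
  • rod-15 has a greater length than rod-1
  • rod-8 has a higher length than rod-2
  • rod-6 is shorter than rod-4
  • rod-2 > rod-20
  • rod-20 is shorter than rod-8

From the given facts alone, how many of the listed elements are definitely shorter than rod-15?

From rod-15 the given relations immediately reach rod-13, rod-17, rod-1.
From those, rod-16, rod-14, rod-9 — 6 in total.
From those, rod-4 — 7 in total.
From those, rod-6 — 8 in total.
No other element is forced below rod-15 by the given relations, so the count is 8.

8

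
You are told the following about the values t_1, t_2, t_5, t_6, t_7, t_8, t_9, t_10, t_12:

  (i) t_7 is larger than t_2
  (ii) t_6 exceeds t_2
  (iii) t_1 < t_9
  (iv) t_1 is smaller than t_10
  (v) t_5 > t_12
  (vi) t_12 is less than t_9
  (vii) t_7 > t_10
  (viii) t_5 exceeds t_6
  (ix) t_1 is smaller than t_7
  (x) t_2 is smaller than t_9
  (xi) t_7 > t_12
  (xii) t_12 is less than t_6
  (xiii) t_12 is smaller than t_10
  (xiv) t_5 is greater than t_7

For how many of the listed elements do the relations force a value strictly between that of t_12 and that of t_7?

1

Chaining upward from t_12 reaches: t_10, t_6, t_5, t_9.
Chaining downward from t_7 reaches: t_1, t_2, t_10.
Strictly between t_12 and t_7 are those in both lists: t_10 — 1 element.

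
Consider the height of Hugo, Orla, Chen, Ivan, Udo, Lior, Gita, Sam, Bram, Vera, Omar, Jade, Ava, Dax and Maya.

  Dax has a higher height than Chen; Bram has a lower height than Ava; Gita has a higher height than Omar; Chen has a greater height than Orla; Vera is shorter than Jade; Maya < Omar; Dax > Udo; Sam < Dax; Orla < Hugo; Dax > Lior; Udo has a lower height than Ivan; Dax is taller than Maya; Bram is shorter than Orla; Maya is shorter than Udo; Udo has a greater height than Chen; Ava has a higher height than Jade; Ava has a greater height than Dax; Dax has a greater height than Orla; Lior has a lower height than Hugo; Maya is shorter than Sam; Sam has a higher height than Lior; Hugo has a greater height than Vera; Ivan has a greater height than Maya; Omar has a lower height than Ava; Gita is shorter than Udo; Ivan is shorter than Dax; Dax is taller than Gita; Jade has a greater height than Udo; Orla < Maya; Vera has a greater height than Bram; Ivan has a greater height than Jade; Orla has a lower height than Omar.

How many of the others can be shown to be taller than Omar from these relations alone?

The elements the relations force above Omar are Gita, Udo, Jade, Ivan, Dax, Ava — no chain reaches any other.
That is 6.

6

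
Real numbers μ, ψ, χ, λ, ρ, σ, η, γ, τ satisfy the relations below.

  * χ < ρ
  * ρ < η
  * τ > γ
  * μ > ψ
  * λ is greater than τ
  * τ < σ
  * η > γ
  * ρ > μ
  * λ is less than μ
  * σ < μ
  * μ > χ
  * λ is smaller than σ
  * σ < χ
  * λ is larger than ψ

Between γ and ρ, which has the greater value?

ρ

Link the given pairs in sequence: γ < τ; τ < λ; λ < σ; σ < χ; χ < μ; μ < ρ.
Chaining these gives γ < τ < λ < σ < χ < μ < ρ.
So γ < ρ; ρ is the larger of the two.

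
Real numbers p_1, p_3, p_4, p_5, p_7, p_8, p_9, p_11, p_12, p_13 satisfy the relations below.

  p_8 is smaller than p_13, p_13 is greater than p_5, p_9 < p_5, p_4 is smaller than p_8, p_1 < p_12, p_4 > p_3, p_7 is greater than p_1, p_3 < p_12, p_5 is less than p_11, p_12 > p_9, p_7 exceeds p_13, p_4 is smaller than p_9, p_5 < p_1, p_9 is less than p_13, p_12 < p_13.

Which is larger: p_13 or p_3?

p_13

Chaining the given relations: p_3 < p_4 < p_9 < p_5 < p_1 < p_12 < p_13.
So p_3 < p_13; p_13 is the larger of the two.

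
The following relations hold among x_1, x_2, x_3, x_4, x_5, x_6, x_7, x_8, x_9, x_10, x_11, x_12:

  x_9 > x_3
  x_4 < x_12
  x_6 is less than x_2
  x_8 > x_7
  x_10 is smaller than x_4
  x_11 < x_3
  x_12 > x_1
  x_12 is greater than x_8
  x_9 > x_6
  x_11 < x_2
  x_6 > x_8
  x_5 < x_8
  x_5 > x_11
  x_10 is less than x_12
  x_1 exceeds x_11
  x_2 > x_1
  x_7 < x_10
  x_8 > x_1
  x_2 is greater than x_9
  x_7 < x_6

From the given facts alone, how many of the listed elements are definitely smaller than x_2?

8

From x_2 the given relations immediately reach x_11, x_1, x_6, x_9.
From those, x_7, x_3, x_8 — 7 in total.
From those, x_5 — 8 in total.
Nothing else is reachable below x_2; 8 in all.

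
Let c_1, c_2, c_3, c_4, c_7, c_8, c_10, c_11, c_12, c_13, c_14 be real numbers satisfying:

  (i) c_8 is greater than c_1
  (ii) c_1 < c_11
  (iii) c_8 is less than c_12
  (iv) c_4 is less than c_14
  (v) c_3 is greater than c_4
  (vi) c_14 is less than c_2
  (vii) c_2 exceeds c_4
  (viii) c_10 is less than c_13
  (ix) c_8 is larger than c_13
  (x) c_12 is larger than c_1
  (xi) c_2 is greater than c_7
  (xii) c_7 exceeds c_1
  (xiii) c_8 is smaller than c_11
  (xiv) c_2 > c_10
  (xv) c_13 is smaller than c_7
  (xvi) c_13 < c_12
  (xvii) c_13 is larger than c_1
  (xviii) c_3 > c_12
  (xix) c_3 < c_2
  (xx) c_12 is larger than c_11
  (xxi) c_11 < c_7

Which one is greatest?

c_1 is not greatest since c_1 < c_13; c_10 is not greatest since c_10 < c_13; c_13 is not greatest since c_13 < c_8; c_4 is not greatest since c_4 < c_14; c_14 is not greatest since c_14 < c_2; c_8 is not greatest since c_8 < c_12; c_11 is not greatest since c_11 < c_12; c_12 is not greatest since c_12 < c_3; c_3 is not greatest since c_3 < c_2; c_7 is not greatest since c_7 < c_2.
Only c_2 has nothing above it, so c_2 is the greatest.

c_2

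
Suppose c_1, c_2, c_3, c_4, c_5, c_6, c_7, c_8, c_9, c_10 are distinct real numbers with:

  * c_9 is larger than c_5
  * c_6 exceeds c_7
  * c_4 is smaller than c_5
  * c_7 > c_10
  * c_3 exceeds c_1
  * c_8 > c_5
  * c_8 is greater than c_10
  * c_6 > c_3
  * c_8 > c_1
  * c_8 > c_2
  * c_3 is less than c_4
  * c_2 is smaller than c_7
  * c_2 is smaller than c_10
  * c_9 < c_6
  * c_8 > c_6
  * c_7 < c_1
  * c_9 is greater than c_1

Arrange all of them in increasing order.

Nothing is placed below c_2, so it is least; from there c_2 < c_10; c_10 < c_7; c_7 < c_1; c_1 < c_3; c_3 < c_4; c_4 < c_5; c_5 < c_9; c_9 < c_6; c_6 < c_8, each given directly.

c_2 < c_10 < c_7 < c_1 < c_3 < c_4 < c_5 < c_9 < c_6 < c_8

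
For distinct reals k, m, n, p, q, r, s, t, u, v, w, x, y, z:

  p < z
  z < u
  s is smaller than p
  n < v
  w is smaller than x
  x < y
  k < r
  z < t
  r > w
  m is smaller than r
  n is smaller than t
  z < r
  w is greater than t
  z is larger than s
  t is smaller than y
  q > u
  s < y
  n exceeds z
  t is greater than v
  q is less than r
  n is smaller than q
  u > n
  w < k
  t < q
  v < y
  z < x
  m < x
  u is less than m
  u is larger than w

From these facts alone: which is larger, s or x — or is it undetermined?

Link the given pairs in sequence: s < p; p < z; z < n; n < t; t < w; w < u; u < m; m < x.
Together: s < p < z < n < t < w < u < m < x.
So x is larger.

x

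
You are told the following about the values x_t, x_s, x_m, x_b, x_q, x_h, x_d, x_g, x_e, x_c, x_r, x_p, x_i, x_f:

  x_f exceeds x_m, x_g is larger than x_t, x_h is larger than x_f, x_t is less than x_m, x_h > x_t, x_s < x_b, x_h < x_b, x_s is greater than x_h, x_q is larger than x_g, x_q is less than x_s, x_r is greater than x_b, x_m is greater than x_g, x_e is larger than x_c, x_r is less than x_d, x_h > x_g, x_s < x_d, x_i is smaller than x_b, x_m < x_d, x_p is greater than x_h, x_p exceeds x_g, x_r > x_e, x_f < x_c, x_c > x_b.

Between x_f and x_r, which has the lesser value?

x_f

The relevant relations are x_f < x_h; x_h < x_s; x_s < x_b; x_b < x_c; x_c < x_e; x_e < x_r.
Chaining these gives x_f < x_h < x_s < x_b < x_c < x_e < x_r.
So x_f < x_r; x_f is the smaller of the two.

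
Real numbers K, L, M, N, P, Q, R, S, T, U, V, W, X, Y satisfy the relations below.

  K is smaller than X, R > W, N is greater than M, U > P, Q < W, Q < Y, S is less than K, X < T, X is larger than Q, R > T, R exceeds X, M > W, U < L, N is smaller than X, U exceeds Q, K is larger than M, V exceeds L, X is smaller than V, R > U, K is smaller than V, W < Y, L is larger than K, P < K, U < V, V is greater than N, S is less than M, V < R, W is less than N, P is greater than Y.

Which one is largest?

R

Chaining downward from R: directly below it, W, U, X, T, V; then Q, P, K, N, L; then S, M, Y.
That covers every other element, and nothing is given above R, so R is the largest.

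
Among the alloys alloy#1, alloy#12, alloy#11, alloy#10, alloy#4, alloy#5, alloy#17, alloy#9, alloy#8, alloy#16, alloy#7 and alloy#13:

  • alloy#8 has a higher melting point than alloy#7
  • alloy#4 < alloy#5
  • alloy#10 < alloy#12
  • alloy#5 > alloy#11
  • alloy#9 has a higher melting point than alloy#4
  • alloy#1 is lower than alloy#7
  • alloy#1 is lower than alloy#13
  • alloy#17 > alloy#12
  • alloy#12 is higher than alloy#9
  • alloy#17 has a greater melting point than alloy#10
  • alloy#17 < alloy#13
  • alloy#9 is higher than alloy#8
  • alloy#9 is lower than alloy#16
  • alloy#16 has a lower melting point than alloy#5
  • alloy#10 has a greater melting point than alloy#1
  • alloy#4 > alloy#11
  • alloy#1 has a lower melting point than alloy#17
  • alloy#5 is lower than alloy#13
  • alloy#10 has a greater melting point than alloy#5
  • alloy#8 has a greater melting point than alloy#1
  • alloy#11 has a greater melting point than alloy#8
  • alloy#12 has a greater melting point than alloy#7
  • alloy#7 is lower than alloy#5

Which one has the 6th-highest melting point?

alloy#16

Chaining the given pairs: alloy#1 < alloy#7 < alloy#8 < alloy#11 < alloy#4 < alloy#9 < alloy#16 < alloy#5 < alloy#10 < alloy#12 < alloy#17 < alloy#13.
The 6th largest is alloy#16.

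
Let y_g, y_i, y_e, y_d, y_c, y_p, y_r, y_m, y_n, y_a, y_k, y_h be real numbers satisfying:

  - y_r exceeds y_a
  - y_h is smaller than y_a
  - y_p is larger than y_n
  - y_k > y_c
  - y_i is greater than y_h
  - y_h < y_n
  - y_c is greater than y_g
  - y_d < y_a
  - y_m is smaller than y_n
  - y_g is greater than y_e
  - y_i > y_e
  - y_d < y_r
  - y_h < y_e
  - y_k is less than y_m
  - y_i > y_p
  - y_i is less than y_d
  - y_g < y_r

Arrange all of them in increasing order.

The consecutive links are each given: y_h < y_e; y_e < y_g; y_g < y_c; y_c < y_k; y_k < y_m; y_m < y_n; y_n < y_p; y_p < y_i; y_i < y_d; y_d < y_a; y_a < y_r.

y_h < y_e < y_g < y_c < y_k < y_m < y_n < y_p < y_i < y_d < y_a < y_r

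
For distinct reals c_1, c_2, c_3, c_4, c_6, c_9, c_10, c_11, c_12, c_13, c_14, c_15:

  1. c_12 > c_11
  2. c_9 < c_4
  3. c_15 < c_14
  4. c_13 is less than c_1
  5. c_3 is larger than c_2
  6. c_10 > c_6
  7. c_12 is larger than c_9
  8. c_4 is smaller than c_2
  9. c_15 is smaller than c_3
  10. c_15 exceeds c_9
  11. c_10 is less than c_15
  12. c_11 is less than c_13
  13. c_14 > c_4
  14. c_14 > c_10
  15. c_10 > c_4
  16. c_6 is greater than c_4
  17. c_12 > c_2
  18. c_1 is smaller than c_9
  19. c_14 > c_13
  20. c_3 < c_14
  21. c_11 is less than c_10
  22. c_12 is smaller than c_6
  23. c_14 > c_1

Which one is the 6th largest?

c_12

Piecing the relations together gives one ordering: c_11 < c_13 < c_1 < c_9 < c_4 < c_2 < c_12 < c_6 < c_10 < c_15 < c_3 < c_14.
The 6th largest is c_12.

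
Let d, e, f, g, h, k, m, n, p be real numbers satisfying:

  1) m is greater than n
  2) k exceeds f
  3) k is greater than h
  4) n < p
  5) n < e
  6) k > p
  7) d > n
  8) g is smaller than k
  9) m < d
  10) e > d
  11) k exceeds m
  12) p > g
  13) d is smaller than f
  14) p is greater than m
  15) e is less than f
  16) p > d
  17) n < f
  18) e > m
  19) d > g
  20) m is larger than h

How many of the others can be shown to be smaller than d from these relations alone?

The elements the relations force below d are g, h, n, m — no chain reaches any other.
That is 4.

4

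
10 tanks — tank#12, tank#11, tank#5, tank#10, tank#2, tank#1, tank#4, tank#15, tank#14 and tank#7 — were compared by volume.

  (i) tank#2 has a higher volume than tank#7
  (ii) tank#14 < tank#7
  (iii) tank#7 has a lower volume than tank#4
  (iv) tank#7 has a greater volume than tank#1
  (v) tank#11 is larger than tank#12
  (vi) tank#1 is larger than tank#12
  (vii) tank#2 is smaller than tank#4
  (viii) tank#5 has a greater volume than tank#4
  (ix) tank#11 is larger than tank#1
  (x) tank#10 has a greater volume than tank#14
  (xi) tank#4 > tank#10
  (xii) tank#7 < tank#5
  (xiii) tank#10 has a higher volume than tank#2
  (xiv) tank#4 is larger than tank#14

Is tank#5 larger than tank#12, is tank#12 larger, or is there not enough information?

tank#5

The relevant relations are tank#12 < tank#1; tank#1 < tank#7; tank#7 < tank#2; tank#2 < tank#10; tank#10 < tank#4; tank#4 < tank#5.
Chaining these gives tank#12 < tank#1 < tank#7 < tank#2 < tank#10 < tank#4 < tank#5.
So tank#5 is larger.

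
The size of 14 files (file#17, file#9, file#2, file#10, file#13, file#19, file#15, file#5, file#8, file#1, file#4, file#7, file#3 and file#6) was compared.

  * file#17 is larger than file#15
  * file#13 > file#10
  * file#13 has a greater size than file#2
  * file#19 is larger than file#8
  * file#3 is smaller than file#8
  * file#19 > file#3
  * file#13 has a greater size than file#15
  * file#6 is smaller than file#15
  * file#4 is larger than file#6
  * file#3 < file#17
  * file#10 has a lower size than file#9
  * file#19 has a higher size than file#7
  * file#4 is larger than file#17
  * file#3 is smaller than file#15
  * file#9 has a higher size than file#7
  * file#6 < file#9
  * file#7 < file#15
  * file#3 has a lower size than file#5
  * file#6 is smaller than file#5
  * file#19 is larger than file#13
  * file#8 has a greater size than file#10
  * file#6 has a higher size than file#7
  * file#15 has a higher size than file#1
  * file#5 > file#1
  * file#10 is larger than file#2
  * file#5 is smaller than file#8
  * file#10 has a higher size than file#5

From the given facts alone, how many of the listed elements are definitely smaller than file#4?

Directly below file#4: file#6, file#17.
One step further: file#7, file#3, file#15 (5 so far).
One step further: file#1 (6 so far).
No other element is forced below file#4 by the given relations, so the count is 6.

6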